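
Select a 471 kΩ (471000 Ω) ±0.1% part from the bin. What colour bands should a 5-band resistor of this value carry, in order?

yellow, violet, brown, orange, violet

471000 Ω = 471 × 10^3.
4 → yellow
7 → violet
1 → brown
Multiplier 10^3 → orange.
±0.1% tolerance → violet.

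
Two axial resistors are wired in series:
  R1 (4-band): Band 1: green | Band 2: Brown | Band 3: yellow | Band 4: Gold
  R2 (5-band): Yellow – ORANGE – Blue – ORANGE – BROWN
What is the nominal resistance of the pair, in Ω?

946000 Ω

R1: green, brown → 51; yellow ×10^4 → 510000 Ω.
R2: yellow, orange, blue → 436; orange ×10^3 → 436000 Ω.
Series: 510000 + 436000 = 946000 Ω.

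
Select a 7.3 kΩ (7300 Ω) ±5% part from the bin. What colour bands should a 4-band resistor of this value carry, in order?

violet, orange, red, gold

7300 Ω = 73 × 10^2.
7 → violet
3 → orange
Multiplier 10^2 → red.
±5% tolerance → gold.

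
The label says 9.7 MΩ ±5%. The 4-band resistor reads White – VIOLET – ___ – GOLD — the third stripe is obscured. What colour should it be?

green

9700000 Ω = 97 × 10^5.
The third band is the multiplier, 10^5, which is green.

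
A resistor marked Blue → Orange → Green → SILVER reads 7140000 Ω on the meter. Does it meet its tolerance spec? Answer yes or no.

Blue → 6 (first significant figure)
Orange → 3 (second significant figure)
Green → ×10^5 multiplier
Silver → ±10% tolerance
63 × 100000 = 6300000 Ω
Allowed range: 5670000 Ω to 6930000 Ω.
7140000 Ω lies outside that range.

no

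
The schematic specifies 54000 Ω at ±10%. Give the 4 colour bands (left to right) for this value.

green, yellow, orange, silver

54000 Ω = 54 × 10^3.
5 → green
4 → yellow
Multiplier 10^3 → orange.
±10% tolerance → silver.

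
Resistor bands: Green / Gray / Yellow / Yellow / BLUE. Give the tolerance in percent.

The last band, blue, is the tolerance band.
Blue corresponds to ±0.25%.

±0.25%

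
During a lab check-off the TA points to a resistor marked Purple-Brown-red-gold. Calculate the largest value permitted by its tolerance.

Violet → 7 (first significant figure)
Brown → 1 (second significant figure)
Red → ×10^2 multiplier
Gold → ±5% tolerance
71 × 100 = 7100 Ω
Largest = 7100 × (1 + 5/100) = 7455 Ω.

7455 Ω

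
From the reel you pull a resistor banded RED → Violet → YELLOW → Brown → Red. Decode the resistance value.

2740 Ω

Red → 2 (first significant figure)
Violet → 7 (second significant figure)
Yellow → 4 (third significant figure)
Brown → ×10 multiplier
274 × 10 = 2740 Ω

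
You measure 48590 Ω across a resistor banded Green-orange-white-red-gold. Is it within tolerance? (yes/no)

Green → 5 (first significant figure)
Orange → 3 (second significant figure)
White → 9 (third significant figure)
Red → ×10^2 multiplier
Gold → ±5% tolerance
539 × 100 = 53900 Ω
Allowed range: 51205 Ω to 56595 Ω.
48590 Ω lies outside that range.

no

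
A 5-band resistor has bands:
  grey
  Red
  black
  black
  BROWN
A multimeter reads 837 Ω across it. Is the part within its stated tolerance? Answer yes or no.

no

Grey → 8 (first significant figure)
Red → 2 (second significant figure)
Black → 0 (third significant figure)
Black → ×1 multiplier
Brown → ±1% tolerance
820 × 1 = 820 Ω
Allowed range: 811.8 Ω to 828.2 Ω.
837 Ω lies outside that range.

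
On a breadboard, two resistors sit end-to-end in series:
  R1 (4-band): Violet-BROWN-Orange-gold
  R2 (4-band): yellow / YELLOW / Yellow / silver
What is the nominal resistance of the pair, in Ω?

R1: violet, brown → 71; orange ×10^3 → 71000 Ω.
R2: yellow, yellow → 44; yellow ×10^4 → 440000 Ω.
Series: 71000 + 440000 = 511000 Ω.

511000 Ω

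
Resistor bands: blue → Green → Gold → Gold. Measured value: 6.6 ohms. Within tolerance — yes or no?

yes

Blue → 6 (first significant figure)
Green → 5 (second significant figure)
Gold → ×0.1 multiplier
Gold → ±5% tolerance
65 × 0.1 = 6.5 Ω
Allowed range: 6.175 Ω to 6.825 Ω.
6.6 ohms lies inside that range.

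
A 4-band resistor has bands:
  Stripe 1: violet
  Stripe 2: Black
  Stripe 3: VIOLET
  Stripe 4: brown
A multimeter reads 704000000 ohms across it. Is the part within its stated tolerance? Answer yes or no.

Violet → 7 (first significant figure)
Black → 0 (second significant figure)
Violet → ×10^7 multiplier
Brown → ±1% tolerance
70 × 10000000 = 700000000 Ω
Allowed range: 693000000 Ω to 707000000 Ω.
704000000 ohms lies inside that range.

yes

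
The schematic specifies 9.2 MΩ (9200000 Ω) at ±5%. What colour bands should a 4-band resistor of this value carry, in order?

9200000 Ω = 92 × 10^5.
9 → white
2 → red
Multiplier 10^5 → green.
±5% tolerance → gold.

white, red, green, gold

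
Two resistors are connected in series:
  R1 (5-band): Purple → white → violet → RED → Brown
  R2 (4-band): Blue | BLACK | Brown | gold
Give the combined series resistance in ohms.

80300 Ω

R1: violet, white, violet → 797; red ×10^2 → 79700 Ω.
R2: blue, black → 60; brown ×10 → 600 Ω.
Series: 79700 + 600 = 80300 Ω.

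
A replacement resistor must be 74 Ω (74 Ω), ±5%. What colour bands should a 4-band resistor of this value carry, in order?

74 Ω = 74 × 10^0.
7 → violet
4 → yellow
Multiplier 10^0 → black.
±5% tolerance → gold.

violet, yellow, black, gold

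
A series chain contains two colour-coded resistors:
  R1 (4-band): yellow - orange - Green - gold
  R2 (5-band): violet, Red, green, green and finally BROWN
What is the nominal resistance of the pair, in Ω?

R1: yellow, orange → 43; green ×10^5 → 4300000 Ω.
R2: violet, red, green → 725; green ×10^5 → 72500000 Ω.
Series: 4300000 + 72500000 = 76800000 Ω.

76800000 Ω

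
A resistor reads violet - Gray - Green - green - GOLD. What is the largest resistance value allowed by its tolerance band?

Violet → 7 (first significant figure)
Grey → 8 (second significant figure)
Green → 5 (third significant figure)
Green → ×10^5 multiplier
Gold → ±5% tolerance
785 × 100000 = 78500000 Ω
Largest = 78500000 × (1 + 5/100) = 82425000 Ω.

82425000 Ω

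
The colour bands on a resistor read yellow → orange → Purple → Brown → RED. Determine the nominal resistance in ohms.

4370 Ω

Yellow → 4 (first significant figure)
Orange → 3 (second significant figure)
Violet → 7 (third significant figure)
Brown → ×10 multiplier
437 × 10 = 4370 Ω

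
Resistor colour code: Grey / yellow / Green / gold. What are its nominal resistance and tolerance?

8400000 Ω ±5%

Grey → 8 (first significant figure)
Yellow → 4 (second significant figure)
Green → ×10^5 multiplier
Gold → ±5% tolerance
84 × 100000 = 8400000 Ω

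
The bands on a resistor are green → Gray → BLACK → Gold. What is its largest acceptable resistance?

60.9 Ω

Green → 5 (first significant figure)
Grey → 8 (second significant figure)
Black → ×1 multiplier
Gold → ±5% tolerance
58 × 1 = 58 Ω
Largest = 58 × (1 + 5/100) = 60.9 Ω.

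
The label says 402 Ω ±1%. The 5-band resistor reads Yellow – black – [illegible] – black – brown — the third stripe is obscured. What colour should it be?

red

402 Ω = 402 × 10^0.
The third band gives digit 2 of the significand, and 2 is red.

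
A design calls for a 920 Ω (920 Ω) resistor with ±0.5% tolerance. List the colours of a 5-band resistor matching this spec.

white, red, black, black, green

920 Ω = 920 × 10^0.
9 → white
2 → red
0 → black
Multiplier 10^0 → black.
±0.5% tolerance → green.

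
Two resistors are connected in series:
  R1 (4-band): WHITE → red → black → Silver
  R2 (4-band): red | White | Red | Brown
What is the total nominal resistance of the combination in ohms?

R1: white, red → 92; black ×1 → 92 Ω.
R2: red, white → 29; red ×10^2 → 2900 Ω.
Series: 92 + 2900 = 2992 Ω.

2992 Ω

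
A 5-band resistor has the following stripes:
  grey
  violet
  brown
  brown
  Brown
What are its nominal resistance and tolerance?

8710 Ω ±1%

Grey → 8 (first significant figure)
Violet → 7 (second significant figure)
Brown → 1 (third significant figure)
Brown → ×10 multiplier
Brown → ±1% tolerance
871 × 10 = 8710 Ω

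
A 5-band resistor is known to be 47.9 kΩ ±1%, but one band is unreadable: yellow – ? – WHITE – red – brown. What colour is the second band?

47900 Ω = 479 × 10^2.
The second band gives digit 7 of the significand, and 7 is violet.

violet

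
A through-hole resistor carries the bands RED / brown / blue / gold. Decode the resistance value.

21000000 Ω

Red → 2 (first significant figure)
Brown → 1 (second significant figure)
Blue → ×10^6 multiplier
21 × 1000000 = 21000000 Ω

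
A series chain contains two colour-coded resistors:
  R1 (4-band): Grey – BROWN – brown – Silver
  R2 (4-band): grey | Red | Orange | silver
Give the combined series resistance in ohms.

R1: grey, brown → 81; brown ×10 → 810 Ω.
R2: grey, red → 82; orange ×10^3 → 82000 Ω.
Series: 810 + 82000 = 82810 Ω.

82810 Ω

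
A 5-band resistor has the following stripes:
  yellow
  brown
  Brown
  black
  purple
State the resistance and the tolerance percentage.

411 Ω ±0.1%

Yellow → 4 (first significant figure)
Brown → 1 (second significant figure)
Brown → 1 (third significant figure)
Black → ×1 multiplier
Violet → ±0.1% tolerance
411 × 1 = 411 Ω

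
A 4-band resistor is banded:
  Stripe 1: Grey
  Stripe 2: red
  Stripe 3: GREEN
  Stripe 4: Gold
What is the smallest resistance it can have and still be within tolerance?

7790000 Ω

Grey → 8 (first significant figure)
Red → 2 (second significant figure)
Green → ×10^5 multiplier
Gold → ±5% tolerance
82 × 100000 = 8200000 Ω
Smallest = 8200000 × (1 − 5/100) = 7790000 Ω.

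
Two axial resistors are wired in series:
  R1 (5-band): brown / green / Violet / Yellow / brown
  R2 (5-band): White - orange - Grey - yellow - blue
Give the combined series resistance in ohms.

10950000 Ω

R1: brown, green, violet → 157; yellow ×10^4 → 1570000 Ω.
R2: white, orange, grey → 938; yellow ×10^4 → 9380000 Ω.
Series: 1570000 + 9380000 = 10950000 Ω.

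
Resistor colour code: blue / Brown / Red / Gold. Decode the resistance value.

6100 Ω

Blue → 6 (first significant figure)
Brown → 1 (second significant figure)
Red → ×10^2 multiplier
61 × 100 = 6100 Ω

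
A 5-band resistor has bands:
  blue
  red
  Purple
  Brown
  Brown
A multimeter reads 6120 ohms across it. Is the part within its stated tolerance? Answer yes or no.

Blue → 6 (first significant figure)
Red → 2 (second significant figure)
Violet → 7 (third significant figure)
Brown → ×10 multiplier
Brown → ±1% tolerance
627 × 10 = 6270 Ω
Allowed range: 6207.3 Ω to 6332.7 Ω.
6120 ohms lies outside that range.

no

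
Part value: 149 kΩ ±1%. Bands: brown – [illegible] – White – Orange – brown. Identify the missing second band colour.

yellow

149000 Ω = 149 × 10^3.
The second band gives digit 4 of the significand, and 4 is yellow.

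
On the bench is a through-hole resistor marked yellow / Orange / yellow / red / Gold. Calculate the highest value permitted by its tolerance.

Yellow → 4 (first significant figure)
Orange → 3 (second significant figure)
Yellow → 4 (third significant figure)
Red → ×10^2 multiplier
Gold → ±5% tolerance
434 × 100 = 43400 Ω
Highest = 43400 × (1 + 5/100) = 45570 Ω.

45570 Ω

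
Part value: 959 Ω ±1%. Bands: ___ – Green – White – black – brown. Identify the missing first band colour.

white

959 Ω = 959 × 10^0.
The first band gives digit 9 of the significand, and 9 is white.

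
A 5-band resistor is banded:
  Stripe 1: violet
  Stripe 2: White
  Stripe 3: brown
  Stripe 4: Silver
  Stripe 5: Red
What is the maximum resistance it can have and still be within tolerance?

8.0682 Ω

Violet → 7 (first significant figure)
White → 9 (second significant figure)
Brown → 1 (third significant figure)
Silver → ×0.01 multiplier
Red → ±2% tolerance
791 × 0.01 = 7.91 Ω
Maximum = 7.91 × (1 + 2/100) = 8.0682 Ω.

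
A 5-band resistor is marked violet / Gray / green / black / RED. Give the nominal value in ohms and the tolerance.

Violet → 7 (first significant figure)
Grey → 8 (second significant figure)
Green → 5 (third significant figure)
Black → ×1 multiplier
Red → ±2% tolerance
785 × 1 = 785 Ω

785 Ω ±2%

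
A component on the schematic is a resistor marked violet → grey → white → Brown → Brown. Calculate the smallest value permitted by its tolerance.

7811.1 Ω

Violet → 7 (first significant figure)
Grey → 8 (second significant figure)
White → 9 (third significant figure)
Brown → ×10 multiplier
Brown → ±1% tolerance
789 × 10 = 7890 Ω
Smallest = 7890 × (1 − 1/100) = 7811.1 Ω.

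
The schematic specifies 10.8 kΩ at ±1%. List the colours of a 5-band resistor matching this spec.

10800 Ω = 108 × 10^2.
1 → brown
0 → black
8 → grey
Multiplier 10^2 → red.
±1% tolerance → brown.

brown, black, grey, red, brown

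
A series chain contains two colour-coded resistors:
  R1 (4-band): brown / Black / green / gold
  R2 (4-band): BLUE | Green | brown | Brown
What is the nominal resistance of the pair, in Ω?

1000650 Ω

R1: brown, black → 10; green ×10^5 → 1000000 Ω.
R2: blue, green → 65; brown ×10 → 650 Ω.
Series: 1000000 + 650 = 1000650 Ω.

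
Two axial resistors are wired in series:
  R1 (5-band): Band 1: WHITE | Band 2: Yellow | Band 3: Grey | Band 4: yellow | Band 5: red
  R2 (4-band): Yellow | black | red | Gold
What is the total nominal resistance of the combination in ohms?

R1: white, yellow, grey → 948; yellow ×10^4 → 9480000 Ω.
R2: yellow, black → 40; red ×10^2 → 4000 Ω.
Series: 9480000 + 4000 = 9484000 Ω.

9484000 Ω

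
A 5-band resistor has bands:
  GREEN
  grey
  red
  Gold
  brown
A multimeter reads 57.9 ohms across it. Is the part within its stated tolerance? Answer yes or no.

yes

Green → 5 (first significant figure)
Grey → 8 (second significant figure)
Red → 2 (third significant figure)
Gold → ×0.1 multiplier
Brown → ±1% tolerance
582 × 0.1 = 58.2 Ω
Allowed range: 57.618 Ω to 58.782 Ω.
57.9 ohms lies inside that range.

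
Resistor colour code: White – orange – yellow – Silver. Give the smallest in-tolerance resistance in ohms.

837000 Ω

White → 9 (first significant figure)
Orange → 3 (second significant figure)
Yellow → ×10^4 multiplier
Silver → ±10% tolerance
93 × 10000 = 930000 Ω
Smallest = 930000 × (1 − 10/100) = 837000 Ω.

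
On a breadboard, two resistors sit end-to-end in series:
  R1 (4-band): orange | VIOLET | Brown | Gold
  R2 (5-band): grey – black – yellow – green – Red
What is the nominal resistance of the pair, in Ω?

80400370 Ω

R1: orange, violet → 37; brown ×10 → 370 Ω.
R2: grey, black, yellow → 804; green ×10^5 → 80400000 Ω.
Series: 370 + 80400000 = 80400370 Ω.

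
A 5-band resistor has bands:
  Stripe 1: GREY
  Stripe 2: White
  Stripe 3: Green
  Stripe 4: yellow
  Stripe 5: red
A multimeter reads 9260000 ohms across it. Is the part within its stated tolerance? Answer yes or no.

no

Grey → 8 (first significant figure)
White → 9 (second significant figure)
Green → 5 (third significant figure)
Yellow → ×10^4 multiplier
Red → ±2% tolerance
895 × 10000 = 8950000 Ω
Allowed range: 8771000 Ω to 9129000 Ω.
9260000 ohms lies outside that range.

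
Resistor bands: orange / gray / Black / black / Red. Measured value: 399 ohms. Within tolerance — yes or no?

no

Orange → 3 (first significant figure)
Grey → 8 (second significant figure)
Black → 0 (third significant figure)
Black → ×1 multiplier
Red → ±2% tolerance
380 × 1 = 380 Ω
Allowed range: 372.4 Ω to 387.6 Ω.
399 ohms lies outside that range.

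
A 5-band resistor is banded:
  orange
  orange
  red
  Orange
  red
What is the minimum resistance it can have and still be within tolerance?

325360 Ω

Orange → 3 (first significant figure)
Orange → 3 (second significant figure)
Red → 2 (third significant figure)
Orange → ×10^3 multiplier
Red → ±2% tolerance
332 × 1000 = 332000 Ω
Minimum = 332000 × (1 − 2/100) = 325360 Ω.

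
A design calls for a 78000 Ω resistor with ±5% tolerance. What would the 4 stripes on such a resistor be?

violet, grey, orange, gold

78000 Ω = 78 × 10^3.
7 → violet
8 → grey
Multiplier 10^3 → orange.
±5% tolerance → gold.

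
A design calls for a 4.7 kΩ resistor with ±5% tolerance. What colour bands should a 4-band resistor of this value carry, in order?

4700 Ω = 47 × 10^2.
4 → yellow
7 → violet
Multiplier 10^2 → red.
±5% tolerance → gold.

yellow, violet, red, gold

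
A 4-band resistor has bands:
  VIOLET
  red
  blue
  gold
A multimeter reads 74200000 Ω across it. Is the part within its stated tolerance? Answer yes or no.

Violet → 7 (first significant figure)
Red → 2 (second significant figure)
Blue → ×10^6 multiplier
Gold → ±5% tolerance
72 × 1000000 = 72000000 Ω
Allowed range: 68400000 Ω to 75600000 Ω.
74200000 Ω lies inside that range.

yes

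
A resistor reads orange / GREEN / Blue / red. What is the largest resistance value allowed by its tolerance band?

Orange → 3 (first significant figure)
Green → 5 (second significant figure)
Blue → ×10^6 multiplier
Red → ±2% tolerance
35 × 1000000 = 35000000 Ω
Largest = 35000000 × (1 + 2/100) = 35700000 Ω.

35700000 Ω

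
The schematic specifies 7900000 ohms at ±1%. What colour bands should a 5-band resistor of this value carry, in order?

violet, white, black, yellow, brown

7900000 Ω = 790 × 10^4.
7 → violet
9 → white
0 → black
Multiplier 10^4 → yellow.
±1% tolerance → brown.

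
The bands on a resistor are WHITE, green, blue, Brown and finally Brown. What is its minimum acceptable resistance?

9464.4 Ω

White → 9 (first significant figure)
Green → 5 (second significant figure)
Blue → 6 (third significant figure)
Brown → ×10 multiplier
Brown → ±1% tolerance
956 × 10 = 9560 Ω
Minimum = 9560 × (1 − 1/100) = 9464.4 Ω.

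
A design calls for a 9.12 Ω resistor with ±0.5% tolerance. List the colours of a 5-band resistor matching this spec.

white, brown, red, silver, green

9.12 Ω = 912 × 10^-2.
9 → white
1 → brown
2 → red
Multiplier 10^-2 → silver.
±0.5% tolerance → green.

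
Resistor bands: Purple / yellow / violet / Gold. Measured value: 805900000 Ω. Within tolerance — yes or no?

Violet → 7 (first significant figure)
Yellow → 4 (second significant figure)
Violet → ×10^7 multiplier
Gold → ±5% tolerance
74 × 10000000 = 740000000 Ω
Allowed range: 703000000 Ω to 777000000 Ω.
805900000 Ω lies outside that range.

no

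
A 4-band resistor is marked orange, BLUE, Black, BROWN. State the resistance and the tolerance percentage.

Orange → 3 (first significant figure)
Blue → 6 (second significant figure)
Black → ×1 multiplier
Brown → ±1% tolerance
36 × 1 = 36 Ω

36 Ω ±1%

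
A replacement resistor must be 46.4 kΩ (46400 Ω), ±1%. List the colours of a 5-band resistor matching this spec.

46400 Ω = 464 × 10^2.
4 → yellow
6 → blue
4 → yellow
Multiplier 10^2 → red.
±1% tolerance → brown.

yellow, blue, yellow, red, brown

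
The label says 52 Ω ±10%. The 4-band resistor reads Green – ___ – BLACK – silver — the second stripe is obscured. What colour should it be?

52 Ω = 52 × 10^0.
The second band gives digit 2 of the significand, and 2 is red.

red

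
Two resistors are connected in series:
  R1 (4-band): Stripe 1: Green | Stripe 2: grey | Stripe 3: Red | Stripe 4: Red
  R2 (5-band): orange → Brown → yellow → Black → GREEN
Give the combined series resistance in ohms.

6114 Ω

R1: green, grey → 58; red ×10^2 → 5800 Ω.
R2: orange, brown, yellow → 314; black ×1 → 314 Ω.
Series: 5800 + 314 = 6114 Ω.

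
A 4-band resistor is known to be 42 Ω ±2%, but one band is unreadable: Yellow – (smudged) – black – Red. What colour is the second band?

42 Ω = 42 × 10^0.
The second band gives digit 2 of the significand, and 2 is red.

red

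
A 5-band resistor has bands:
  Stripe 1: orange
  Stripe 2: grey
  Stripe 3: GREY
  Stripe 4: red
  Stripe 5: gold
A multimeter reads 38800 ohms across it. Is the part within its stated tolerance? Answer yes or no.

Orange → 3 (first significant figure)
Grey → 8 (second significant figure)
Grey → 8 (third significant figure)
Red → ×10^2 multiplier
Gold → ±5% tolerance
388 × 100 = 38800 Ω
Allowed range: 36860 Ω to 40740 Ω.
38800 ohms lies inside that range.

yes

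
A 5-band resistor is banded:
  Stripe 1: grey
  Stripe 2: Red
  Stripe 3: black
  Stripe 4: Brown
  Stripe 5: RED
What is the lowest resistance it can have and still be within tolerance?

8036 Ω

Grey → 8 (first significant figure)
Red → 2 (second significant figure)
Black → 0 (third significant figure)
Brown → ×10 multiplier
Red → ±2% tolerance
820 × 10 = 8200 Ω
Lowest = 8200 × (1 − 2/100) = 8036 Ω.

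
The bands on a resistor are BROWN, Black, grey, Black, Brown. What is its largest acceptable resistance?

109.08 Ω

Brown → 1 (first significant figure)
Black → 0 (second significant figure)
Grey → 8 (third significant figure)
Black → ×1 multiplier
Brown → ±1% tolerance
108 × 1 = 108 Ω
Largest = 108 × (1 + 1/100) = 109.08 Ω.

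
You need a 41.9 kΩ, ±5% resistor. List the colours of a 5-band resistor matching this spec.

41900 Ω = 419 × 10^2.
4 → yellow
1 → brown
9 → white
Multiplier 10^2 → red.
±5% tolerance → gold.

yellow, brown, white, red, gold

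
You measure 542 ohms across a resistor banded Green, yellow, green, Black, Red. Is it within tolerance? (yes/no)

Green → 5 (first significant figure)
Yellow → 4 (second significant figure)
Green → 5 (third significant figure)
Black → ×1 multiplier
Red → ±2% tolerance
545 × 1 = 545 Ω
Allowed range: 534.1 Ω to 555.9 Ω.
542 ohms lies inside that range.

yes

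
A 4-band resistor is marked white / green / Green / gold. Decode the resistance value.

White → 9 (first significant figure)
Green → 5 (second significant figure)
Green → ×10^5 multiplier
95 × 100000 = 9500000 Ω

9500000 Ω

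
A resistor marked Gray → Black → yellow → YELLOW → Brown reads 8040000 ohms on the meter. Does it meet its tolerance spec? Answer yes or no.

yes

Grey → 8 (first significant figure)
Black → 0 (second significant figure)
Yellow → 4 (third significant figure)
Yellow → ×10^4 multiplier
Brown → ±1% tolerance
804 × 10000 = 8040000 Ω
Allowed range: 7959600 Ω to 8120400 Ω.
8040000 ohms lies inside that range.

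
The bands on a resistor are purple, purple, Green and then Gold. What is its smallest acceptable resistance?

7315000 Ω

Violet → 7 (first significant figure)
Violet → 7 (second significant figure)
Green → ×10^5 multiplier
Gold → ±5% tolerance
77 × 100000 = 7700000 Ω
Smallest = 7700000 × (1 − 5/100) = 7315000 Ω.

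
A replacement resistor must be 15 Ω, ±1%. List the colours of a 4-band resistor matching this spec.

15 Ω = 15 × 10^0.
1 → brown
5 → green
Multiplier 10^0 → black.
±1% tolerance → brown.

brown, green, black, brown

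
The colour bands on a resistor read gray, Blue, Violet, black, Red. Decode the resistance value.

867 Ω

Grey → 8 (first significant figure)
Blue → 6 (second significant figure)
Violet → 7 (third significant figure)
Black → ×1 multiplier
867 × 1 = 867 Ω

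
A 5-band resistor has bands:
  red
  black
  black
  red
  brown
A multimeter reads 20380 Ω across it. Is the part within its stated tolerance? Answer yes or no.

no

Red → 2 (first significant figure)
Black → 0 (second significant figure)
Black → 0 (third significant figure)
Red → ×10^2 multiplier
Brown → ±1% tolerance
200 × 100 = 20000 Ω
Allowed range: 19800 Ω to 20200 Ω.
20380 Ω lies outside that range.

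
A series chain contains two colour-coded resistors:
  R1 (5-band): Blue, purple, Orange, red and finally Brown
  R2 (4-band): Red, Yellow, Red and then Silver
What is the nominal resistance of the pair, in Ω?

R1: blue, violet, orange → 673; red ×10^2 → 67300 Ω.
R2: red, yellow → 24; red ×10^2 → 2400 Ω.
Series: 67300 + 2400 = 69700 Ω.

69700 Ω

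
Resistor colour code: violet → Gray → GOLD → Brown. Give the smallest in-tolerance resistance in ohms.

7.722 Ω

Violet → 7 (first significant figure)
Grey → 8 (second significant figure)
Gold → ×0.1 multiplier
Brown → ±1% tolerance
78 × 0.1 = 7.8 Ω
Smallest = 7.8 × (1 − 1/100) = 7.722 Ω.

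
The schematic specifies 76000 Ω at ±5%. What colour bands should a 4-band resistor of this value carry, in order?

76000 Ω = 76 × 10^3.
7 → violet
6 → blue
Multiplier 10^3 → orange.
±5% tolerance → gold.

violet, blue, orange, gold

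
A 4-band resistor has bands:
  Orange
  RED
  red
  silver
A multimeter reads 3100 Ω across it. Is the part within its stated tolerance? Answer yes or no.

Orange → 3 (first significant figure)
Red → 2 (second significant figure)
Red → ×10^2 multiplier
Silver → ±10% tolerance
32 × 100 = 3200 Ω
Allowed range: 2880 Ω to 3520 Ω.
3100 Ω lies inside that range.

yes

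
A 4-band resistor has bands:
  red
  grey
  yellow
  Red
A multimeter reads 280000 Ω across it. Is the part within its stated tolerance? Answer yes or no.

Red → 2 (first significant figure)
Grey → 8 (second significant figure)
Yellow → ×10^4 multiplier
Red → ±2% tolerance
28 × 10000 = 280000 Ω
Allowed range: 274400 Ω to 285600 Ω.
280000 Ω lies inside that range.

yes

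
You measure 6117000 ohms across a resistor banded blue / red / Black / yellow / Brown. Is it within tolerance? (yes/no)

no

Blue → 6 (first significant figure)
Red → 2 (second significant figure)
Black → 0 (third significant figure)
Yellow → ×10^4 multiplier
Brown → ±1% tolerance
620 × 10000 = 6200000 Ω
Allowed range: 6138000 Ω to 6262000 Ω.
6117000 ohms lies outside that range.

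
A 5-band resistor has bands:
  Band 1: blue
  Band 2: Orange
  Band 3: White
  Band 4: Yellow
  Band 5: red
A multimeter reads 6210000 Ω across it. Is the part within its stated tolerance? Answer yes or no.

no

Blue → 6 (first significant figure)
Orange → 3 (second significant figure)
White → 9 (third significant figure)
Yellow → ×10^4 multiplier
Red → ±2% tolerance
639 × 10000 = 6390000 Ω
Allowed range: 6262200 Ω to 6517800 Ω.
6210000 Ω lies outside that range.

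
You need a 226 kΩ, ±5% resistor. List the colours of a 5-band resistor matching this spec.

red, red, blue, orange, gold

226000 Ω = 226 × 10^3.
2 → red
2 → red
6 → blue
Multiplier 10^3 → orange.
±5% tolerance → gold.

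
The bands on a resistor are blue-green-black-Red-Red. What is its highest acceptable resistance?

Blue → 6 (first significant figure)
Green → 5 (second significant figure)
Black → 0 (third significant figure)
Red → ×10^2 multiplier
Red → ±2% tolerance
650 × 100 = 65000 Ω
Highest = 65000 × (1 + 2/100) = 66300 Ω.

66300 Ω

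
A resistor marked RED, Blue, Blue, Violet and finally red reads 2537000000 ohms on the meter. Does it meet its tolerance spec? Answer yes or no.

no

Red → 2 (first significant figure)
Blue → 6 (second significant figure)
Blue → 6 (third significant figure)
Violet → ×10^7 multiplier
Red → ±2% tolerance
266 × 10000000 = 2660000000 Ω
Allowed range: 2606800000 Ω to 2713200000 Ω.
2537000000 ohms lies outside that range.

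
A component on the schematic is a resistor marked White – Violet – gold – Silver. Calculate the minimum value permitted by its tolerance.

8.73 Ω

White → 9 (first significant figure)
Violet → 7 (second significant figure)
Gold → ×0.1 multiplier
Silver → ±10% tolerance
97 × 0.1 = 9.7 Ω
Minimum = 9.7 × (1 − 10/100) = 8.73 Ω.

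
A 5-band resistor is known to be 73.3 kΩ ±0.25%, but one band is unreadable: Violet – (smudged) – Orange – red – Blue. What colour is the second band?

orange

73300 Ω = 733 × 10^2.
The second band gives digit 3 of the significand, and 3 is orange.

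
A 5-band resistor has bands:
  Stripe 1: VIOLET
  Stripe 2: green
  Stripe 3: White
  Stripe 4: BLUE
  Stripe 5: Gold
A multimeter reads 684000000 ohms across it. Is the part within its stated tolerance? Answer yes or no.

Violet → 7 (first significant figure)
Green → 5 (second significant figure)
White → 9 (third significant figure)
Blue → ×10^6 multiplier
Gold → ±5% tolerance
759 × 1000000 = 759000000 Ω
Allowed range: 721050000 Ω to 796950000 Ω.
684000000 ohms lies outside that range.

no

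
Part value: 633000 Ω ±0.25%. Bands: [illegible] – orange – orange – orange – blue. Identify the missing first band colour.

blue

633000 Ω = 633 × 10^3.
The first band gives digit 6 of the significand, and 6 is blue.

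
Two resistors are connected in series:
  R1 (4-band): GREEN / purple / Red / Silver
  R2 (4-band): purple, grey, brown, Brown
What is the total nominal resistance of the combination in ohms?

R1: green, violet → 57; red ×10^2 → 5700 Ω.
R2: violet, grey → 78; brown ×10 → 780 Ω.
Series: 5700 + 780 = 6480 Ω.

6480 Ω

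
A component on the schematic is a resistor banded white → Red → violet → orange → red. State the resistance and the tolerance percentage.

White → 9 (first significant figure)
Red → 2 (second significant figure)
Violet → 7 (third significant figure)
Orange → ×10^3 multiplier
Red → ±2% tolerance
927 × 1000 = 927000 Ω

927000 Ω ±2%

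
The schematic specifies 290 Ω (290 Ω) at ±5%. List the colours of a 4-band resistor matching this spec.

red, white, brown, gold

290 Ω = 29 × 10^1.
2 → red
9 → white
Multiplier 10^1 → brown.
±5% tolerance → gold.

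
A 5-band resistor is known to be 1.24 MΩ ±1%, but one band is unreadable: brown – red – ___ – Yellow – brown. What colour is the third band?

yellow

1240000 Ω = 124 × 10^4.
The third band gives digit 4 of the significand, and 4 is yellow.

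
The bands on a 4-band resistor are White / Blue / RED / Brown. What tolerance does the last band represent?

The last band, brown, is the tolerance band.
Brown corresponds to ±1%.

±1%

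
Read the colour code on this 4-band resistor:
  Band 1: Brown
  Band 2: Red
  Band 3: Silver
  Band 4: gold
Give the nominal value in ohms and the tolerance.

0.12 Ω ±5%

Brown → 1 (first significant figure)
Red → 2 (second significant figure)
Silver → ×0.01 multiplier
Gold → ±5% tolerance
12 × 0.01 = 0.12 Ω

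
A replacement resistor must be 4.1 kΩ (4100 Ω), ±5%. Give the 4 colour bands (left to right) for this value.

yellow, brown, red, gold

4100 Ω = 41 × 10^2.
4 → yellow
1 → brown
Multiplier 10^2 → red.
±5% tolerance → gold.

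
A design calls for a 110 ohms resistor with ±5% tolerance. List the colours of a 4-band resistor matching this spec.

brown, brown, brown, gold

110 Ω = 11 × 10^1.
1 → brown
1 → brown
Multiplier 10^1 → brown.
±5% tolerance → gold.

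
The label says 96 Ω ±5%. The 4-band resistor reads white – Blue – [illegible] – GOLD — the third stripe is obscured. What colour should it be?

black

96 Ω = 96 × 10^0.
The third band is the multiplier, 10^0, which is black.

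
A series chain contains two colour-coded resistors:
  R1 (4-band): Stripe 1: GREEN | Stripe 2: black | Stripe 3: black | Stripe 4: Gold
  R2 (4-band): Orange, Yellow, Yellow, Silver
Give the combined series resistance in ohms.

340050 Ω

R1: green, black → 50; black ×1 → 50 Ω.
R2: orange, yellow → 34; yellow ×10^4 → 340000 Ω.
Series: 50 + 340000 = 340050 Ω.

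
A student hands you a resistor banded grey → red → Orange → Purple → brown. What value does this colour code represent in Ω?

8230000000 Ω

Grey → 8 (first significant figure)
Red → 2 (second significant figure)
Orange → 3 (third significant figure)
Violet → ×10^7 multiplier
823 × 10000000 = 8230000000 Ω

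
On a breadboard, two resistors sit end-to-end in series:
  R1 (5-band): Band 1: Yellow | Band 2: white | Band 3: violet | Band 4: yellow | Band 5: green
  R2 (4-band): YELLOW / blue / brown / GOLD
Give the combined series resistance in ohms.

4970460 Ω

R1: yellow, white, violet → 497; yellow ×10^4 → 4970000 Ω.
R2: yellow, blue → 46; brown ×10 → 460 Ω.
Series: 4970000 + 460 = 4970460 Ω.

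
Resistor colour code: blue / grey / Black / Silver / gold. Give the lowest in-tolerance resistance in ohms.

Blue → 6 (first significant figure)
Grey → 8 (second significant figure)
Black → 0 (third significant figure)
Silver → ×0.01 multiplier
Gold → ±5% tolerance
680 × 0.01 = 6.8 Ω
Lowest = 6.8 × (1 − 5/100) = 6.46 Ω.

6.46 Ω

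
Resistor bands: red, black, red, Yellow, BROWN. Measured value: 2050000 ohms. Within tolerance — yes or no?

Red → 2 (first significant figure)
Black → 0 (second significant figure)
Red → 2 (third significant figure)
Yellow → ×10^4 multiplier
Brown → ±1% tolerance
202 × 10000 = 2020000 Ω
Allowed range: 1999800 Ω to 2040200 Ω.
2050000 ohms lies outside that range.

no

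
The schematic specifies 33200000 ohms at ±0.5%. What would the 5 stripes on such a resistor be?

orange, orange, red, green, green

33200000 Ω = 332 × 10^5.
3 → orange
3 → orange
2 → red
Multiplier 10^5 → green.
±0.5% tolerance → green.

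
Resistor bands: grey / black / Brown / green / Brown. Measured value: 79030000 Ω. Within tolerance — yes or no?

Grey → 8 (first significant figure)
Black → 0 (second significant figure)
Brown → 1 (third significant figure)
Green → ×10^5 multiplier
Brown → ±1% tolerance
801 × 100000 = 80100000 Ω
Allowed range: 79299000 Ω to 80901000 Ω.
79030000 Ω lies outside that range.

no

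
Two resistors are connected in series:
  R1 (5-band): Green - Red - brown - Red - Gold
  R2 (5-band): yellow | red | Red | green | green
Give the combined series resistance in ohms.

R1: green, red, brown → 521; red ×10^2 → 52100 Ω.
R2: yellow, red, red → 422; green ×10^5 → 42200000 Ω.
Series: 52100 + 42200000 = 42252100 Ω.

42252100 Ω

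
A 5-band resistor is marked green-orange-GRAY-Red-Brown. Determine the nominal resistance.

Green → 5 (first significant figure)
Orange → 3 (second significant figure)
Grey → 8 (third significant figure)
Red → ×10^2 multiplier
538 × 100 = 53800 Ω

53800 Ω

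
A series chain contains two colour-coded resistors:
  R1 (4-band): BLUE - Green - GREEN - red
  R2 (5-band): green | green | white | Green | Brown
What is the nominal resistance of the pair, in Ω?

62400000 Ω

R1: blue, green → 65; green ×10^5 → 6500000 Ω.
R2: green, green, white → 559; green ×10^5 → 55900000 Ω.
Series: 6500000 + 55900000 = 62400000 Ω.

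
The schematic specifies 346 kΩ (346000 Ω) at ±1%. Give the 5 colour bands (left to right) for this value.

orange, yellow, blue, orange, brown

346000 Ω = 346 × 10^3.
3 → orange
4 → yellow
6 → blue
Multiplier 10^3 → orange.
±1% tolerance → brown.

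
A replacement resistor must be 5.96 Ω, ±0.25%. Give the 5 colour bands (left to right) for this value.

5.96 Ω = 596 × 10^-2.
5 → green
9 → white
6 → blue
Multiplier 10^-2 → silver.
±0.25% tolerance → blue.

green, white, blue, silver, blue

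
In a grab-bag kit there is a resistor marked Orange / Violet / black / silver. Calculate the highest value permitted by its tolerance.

40.7 Ω

Orange → 3 (first significant figure)
Violet → 7 (second significant figure)
Black → ×1 multiplier
Silver → ±10% tolerance
37 × 1 = 37 Ω
Highest = 37 × (1 + 10/100) = 40.7 Ω.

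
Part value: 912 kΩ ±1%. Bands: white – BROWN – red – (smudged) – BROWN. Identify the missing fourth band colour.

orange

912000 Ω = 912 × 10^3.
The fourth band is the multiplier, 10^3, which is orange.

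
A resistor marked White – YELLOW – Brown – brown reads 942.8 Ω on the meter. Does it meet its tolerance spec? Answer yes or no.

yes

White → 9 (first significant figure)
Yellow → 4 (second significant figure)
Brown → ×10 multiplier
Brown → ±1% tolerance
94 × 10 = 940 Ω
Allowed range: 930.6 Ω to 949.4 Ω.
942.8 Ω lies inside that range.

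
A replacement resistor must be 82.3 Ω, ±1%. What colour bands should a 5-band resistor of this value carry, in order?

grey, red, orange, gold, brown

82.3 Ω = 823 × 10^-1.
8 → grey
2 → red
3 → orange
Multiplier 10^-1 → gold.
±1% tolerance → brown.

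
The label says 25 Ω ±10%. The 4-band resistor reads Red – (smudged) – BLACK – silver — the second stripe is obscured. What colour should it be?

25 Ω = 25 × 10^0.
The second band gives digit 5 of the significand, and 5 is green.

green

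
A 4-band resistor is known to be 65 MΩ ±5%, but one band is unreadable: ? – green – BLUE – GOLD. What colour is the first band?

65000000 Ω = 65 × 10^6.
The first band gives digit 6 of the significand, and 6 is blue.

blue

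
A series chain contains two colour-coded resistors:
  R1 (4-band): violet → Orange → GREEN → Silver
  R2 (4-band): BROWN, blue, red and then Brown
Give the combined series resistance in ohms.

7301600 Ω

R1: violet, orange → 73; green ×10^5 → 7300000 Ω.
R2: brown, blue → 16; red ×10^2 → 1600 Ω.
Series: 7300000 + 1600 = 7301600 Ω.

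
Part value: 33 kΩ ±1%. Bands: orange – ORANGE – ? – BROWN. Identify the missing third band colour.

33000 Ω = 33 × 10^3.
The third band is the multiplier, 10^3, which is orange.

orange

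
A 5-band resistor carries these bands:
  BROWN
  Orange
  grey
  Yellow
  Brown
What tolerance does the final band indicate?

The last band, brown, is the tolerance band.
Brown corresponds to ±1%.

±1%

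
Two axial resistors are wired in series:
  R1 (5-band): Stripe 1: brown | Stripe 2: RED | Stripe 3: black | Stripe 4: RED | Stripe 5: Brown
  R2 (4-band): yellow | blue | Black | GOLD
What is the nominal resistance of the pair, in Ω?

R1: brown, red, black → 120; red ×10^2 → 12000 Ω.
R2: yellow, blue → 46; black ×1 → 46 Ω.
Series: 12000 + 46 = 12046 Ω.

12046 Ω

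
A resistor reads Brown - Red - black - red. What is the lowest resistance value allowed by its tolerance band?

11.76 Ω

Brown → 1 (first significant figure)
Red → 2 (second significant figure)
Black → ×1 multiplier
Red → ±2% tolerance
12 × 1 = 12 Ω
Lowest = 12 × (1 − 2/100) = 11.76 Ω.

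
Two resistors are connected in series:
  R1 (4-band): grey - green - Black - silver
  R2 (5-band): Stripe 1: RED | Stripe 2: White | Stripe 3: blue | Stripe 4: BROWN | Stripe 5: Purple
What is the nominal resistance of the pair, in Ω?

3045 Ω

R1: grey, green → 85; black ×1 → 85 Ω.
R2: red, white, blue → 296; brown ×10 → 2960 Ω.
Series: 85 + 2960 = 3045 Ω.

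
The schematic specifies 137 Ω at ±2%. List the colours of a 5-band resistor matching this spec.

brown, orange, violet, black, red

137 Ω = 137 × 10^0.
1 → brown
3 → orange
7 → violet
Multiplier 10^0 → black.
±2% tolerance → red.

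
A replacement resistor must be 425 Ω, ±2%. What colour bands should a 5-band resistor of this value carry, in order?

yellow, red, green, black, red

425 Ω = 425 × 10^0.
4 → yellow
2 → red
5 → green
Multiplier 10^0 → black.
±2% tolerance → red.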